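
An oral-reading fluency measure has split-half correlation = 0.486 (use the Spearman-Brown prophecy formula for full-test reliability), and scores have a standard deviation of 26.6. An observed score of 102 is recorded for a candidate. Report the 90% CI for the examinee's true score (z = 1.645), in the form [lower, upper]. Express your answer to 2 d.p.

[76.27, 127.73]

Spearman-Brown: r = 2(0.486) / (1 + 0.486) = 0.9720 / 1.4860 ≈ 0.6541
SEM = 26.6000*√(1 − 0.6541) ≈ 15.6442
1.645 * SEM ≈ 25.7347
90% CI: 102 ± 25.7347 = [76.2653, 127.7347]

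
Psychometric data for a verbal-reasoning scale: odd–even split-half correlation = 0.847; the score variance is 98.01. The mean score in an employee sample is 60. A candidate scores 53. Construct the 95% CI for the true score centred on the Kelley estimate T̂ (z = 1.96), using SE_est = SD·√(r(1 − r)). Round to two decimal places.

[48.23, 58.93]

SD = √98.01 = 9.9000
r_full = 2·0.847 / (1 + 0.847) ≃ 0.9172
T̂ = r·X + (1 − r)·M = 0.9172×53 + 0.0828×60 ≃ 48.6096 + 4.9702 ≃ 53.5799
SE_est = 9.9000×√(0.9172×0.0828) ≃ 2.7288
CI = 53.5799 ± 1.96 × 2.7288 → [48.2314, 58.9283]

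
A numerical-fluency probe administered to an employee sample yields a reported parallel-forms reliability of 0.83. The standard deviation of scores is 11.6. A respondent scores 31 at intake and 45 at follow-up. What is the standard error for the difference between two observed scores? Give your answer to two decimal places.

The standard error of measurement is 11.600·√(1 − 0.830) ≈ 11.600·0.412 ≈ 4.783.
Standard error of the difference = 4.783·√2 ≈ 6.764

6.76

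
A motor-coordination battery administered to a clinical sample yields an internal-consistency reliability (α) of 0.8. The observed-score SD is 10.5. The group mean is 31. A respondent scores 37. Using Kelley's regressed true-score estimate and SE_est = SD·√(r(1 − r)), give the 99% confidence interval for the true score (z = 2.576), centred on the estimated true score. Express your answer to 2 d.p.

[24.98, 46.62]

T̂ = 0.8000(37) + 0.2000(31) ≈ 35.8000
SE_est = 10.5000·√(0.8000·0.2000) ≈ 4.2000
99% CI: 35.8000 ± 10.8192 ≈ (24.9808, 46.6192)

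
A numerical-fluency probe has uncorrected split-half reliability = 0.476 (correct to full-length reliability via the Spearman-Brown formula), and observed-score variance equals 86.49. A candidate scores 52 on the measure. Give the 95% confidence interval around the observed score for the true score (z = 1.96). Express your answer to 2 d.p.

[41.14, 62.86]

σ = 86.49^(1/2) = 9.3000
Full-length reliability (Spearman-Brown) = 2(0.476)/(1+0.476) ≈ 0.6450
The standard error of measurement is 9.3000*√(1 − 0.6450) ≈ 9.3000*0.5958 ≈ 5.5412.
Half-width = 1.96*5.5412 ≈ 10.8608
95% CI: 52 ± 10.8608 = [41.1392, 62.8608]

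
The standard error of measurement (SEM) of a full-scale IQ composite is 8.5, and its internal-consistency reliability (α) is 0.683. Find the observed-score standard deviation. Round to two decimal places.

15.10

σ = SEM·(1 − r)^(−1/2) ≈ 8.5*1.7761 ≈ 15.0970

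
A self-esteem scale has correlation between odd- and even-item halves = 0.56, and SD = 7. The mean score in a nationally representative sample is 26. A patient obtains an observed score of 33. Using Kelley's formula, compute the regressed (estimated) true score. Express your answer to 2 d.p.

31.03

Spearman-Brown: r = 2(0.56) / (1 + 0.56) = 1.120 / 1.560 ≈ 0.718
Estimated true score = 0.718×33 + (1 − 0.718)×26 ≈ 31.026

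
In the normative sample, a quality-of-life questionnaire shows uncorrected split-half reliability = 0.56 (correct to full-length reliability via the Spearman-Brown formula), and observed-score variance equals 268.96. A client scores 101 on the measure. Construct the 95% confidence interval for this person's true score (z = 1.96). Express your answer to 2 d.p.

[83.93, 118.07]

σ = 268.96^(1/2) = 16.40000
r_full = 2·0.56 / (1 + 0.56) ≈ 0.71795
SEM = 16.40000*√(1 − 0.71795) ≈ 8.70979
Margin = 1.96 * 8.70979 ≈ 17.07120
CI = 101 ± 17.07120 → [83.92880, 118.07120]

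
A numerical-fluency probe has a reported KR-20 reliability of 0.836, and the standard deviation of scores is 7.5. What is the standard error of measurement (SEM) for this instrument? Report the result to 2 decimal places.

SEM = 7.5000·√(1 − 0.8360) ≈ 3.0373

3.04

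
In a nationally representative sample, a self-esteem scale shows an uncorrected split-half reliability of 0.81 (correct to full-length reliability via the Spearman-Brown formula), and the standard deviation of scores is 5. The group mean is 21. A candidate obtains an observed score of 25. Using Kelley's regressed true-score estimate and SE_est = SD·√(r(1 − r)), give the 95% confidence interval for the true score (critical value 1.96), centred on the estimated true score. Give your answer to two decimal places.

Full-length reliability (Spearman-Brown) = 2(0.81)/(1+0.81) ≈ 0.8950
T̂ = r·X + (1 − r)·M = 0.8950×25 + 0.1050×21 ≈ 22.3757 + 2.2044 ≈ 24.5801
SE_est = 5.0000·√[r(1 − r)] ≈ 1.5326
CI = 24.5801 ± 1.96 × 1.5326 → [21.5762, 27.5840]

[21.58, 27.58]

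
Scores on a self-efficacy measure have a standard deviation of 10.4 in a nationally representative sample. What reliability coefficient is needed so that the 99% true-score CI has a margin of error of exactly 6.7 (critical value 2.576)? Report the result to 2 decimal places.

SEM needed = half-width / z = 6.7/2.576 ≈ 2.601
r = 1 − (SEM / SD)² = 1 − (2.601 / 10.4)² ≈ 1 − 0.063 ≈ 0.937

0.94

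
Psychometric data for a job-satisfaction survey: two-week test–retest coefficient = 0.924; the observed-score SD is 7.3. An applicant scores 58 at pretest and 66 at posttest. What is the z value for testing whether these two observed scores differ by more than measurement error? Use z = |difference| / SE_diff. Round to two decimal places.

The standard error of measurement is 7.3000*√(1 − 0.9240) ≈ 7.3000*0.2757 ≈ 2.0125.
SE_diff = SEM * √2 ≈ 2.0125 * 1.4142 ≈ 2.8461
z = |58 − 66| / 2.8461 = 8 / 2.8461 ≈ 2.8109

2.81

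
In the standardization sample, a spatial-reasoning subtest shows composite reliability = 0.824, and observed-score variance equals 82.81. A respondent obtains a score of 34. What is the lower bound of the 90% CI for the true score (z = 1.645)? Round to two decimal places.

SD = √82.81 ≈ 9.100
SEM = 9.100 * √(1 − 0.824) = 9.100 * √0.176 ≈ 9.100 * 0.420 ≈ 3.818
1.645 * SEM ≈ 6.280
Lower limit = 34 − 6.280 ≈ 27.720

27.72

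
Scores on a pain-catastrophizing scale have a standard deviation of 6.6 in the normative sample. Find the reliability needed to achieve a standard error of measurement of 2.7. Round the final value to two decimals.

r = 1 − (2.70000/6.6)² ≈ 1 − 0.16736 ≈ 0.83264

0.83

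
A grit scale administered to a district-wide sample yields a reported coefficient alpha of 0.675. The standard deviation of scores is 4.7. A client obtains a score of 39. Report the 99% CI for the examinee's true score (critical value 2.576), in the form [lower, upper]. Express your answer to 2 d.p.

SEM = 4.7000·√(1 − 0.6750) ≃ 2.6794
Half-width = 2.576·2.6794 ≃ 6.9022
99% CI: 39 ± 6.9022 = [32.0978, 45.9022]

[32.10, 45.90]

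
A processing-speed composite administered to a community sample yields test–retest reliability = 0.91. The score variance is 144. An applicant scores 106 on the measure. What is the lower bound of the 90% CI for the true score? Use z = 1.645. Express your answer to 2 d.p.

100.08

SD = √144 ≈ 12.0000
SEM = 12.0000*√(1 − 0.9100) ≈ 3.6000
Margin = 1.645 * 3.6000 ≈ 5.9220
Lower limit = 106 − 5.9220 ≈ 100.0780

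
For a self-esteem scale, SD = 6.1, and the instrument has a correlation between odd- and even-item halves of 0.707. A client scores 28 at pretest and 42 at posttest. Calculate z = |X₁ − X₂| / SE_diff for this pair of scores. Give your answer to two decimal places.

3.92

Full-length reliability (Spearman-Brown) = 2(0.707)/(1+0.707) ≃ 0.828
SEM = 6.100×√(1 − 0.828) ≃ 2.527
SE_diff = SEM × √2 ≃ 2.527 × 1.414 ≃ 3.574
z = 14 / 3.574 ≃ 3.917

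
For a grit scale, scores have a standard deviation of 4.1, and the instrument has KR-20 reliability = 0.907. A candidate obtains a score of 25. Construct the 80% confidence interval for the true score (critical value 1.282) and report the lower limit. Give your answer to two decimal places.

SEM = 4.10000*√(1 − 0.90700) ≃ 1.25033
Margin = 1.282 * 1.25033 ≃ 1.60293
Lower bound: 25 − 1.60293 = 23.39707

23.40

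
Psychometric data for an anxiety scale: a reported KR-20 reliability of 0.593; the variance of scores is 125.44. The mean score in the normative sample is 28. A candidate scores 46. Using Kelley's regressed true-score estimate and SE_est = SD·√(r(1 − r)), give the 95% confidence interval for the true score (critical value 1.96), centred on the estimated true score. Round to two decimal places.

[27.89, 49.46]

SD = √125.44 ≈ 11.200
Estimated true score = 0.593·46 + (1 − 0.593)·28 ≈ 38.674
SE_est = SD · √(r(1 − r)) = 11.200 · √0.241 ≈ 11.200 · 0.491 ≈ 5.502
95% CI: 38.674 ± 10.784 ≈ (27.890, 49.458)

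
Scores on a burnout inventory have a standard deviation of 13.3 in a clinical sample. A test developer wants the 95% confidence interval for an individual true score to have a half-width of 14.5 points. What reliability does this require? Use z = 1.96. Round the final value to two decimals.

0.69

Required SEM = 14.5 / 1.96 ≈ 7.3980
Required reliability = 1 − (SEM/SD)² = 1 − 0.3094 ≈ 0.6906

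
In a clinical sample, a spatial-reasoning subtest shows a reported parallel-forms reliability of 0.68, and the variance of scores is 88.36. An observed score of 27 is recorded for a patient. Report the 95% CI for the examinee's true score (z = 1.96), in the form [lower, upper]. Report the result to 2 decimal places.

[16.58, 37.42]

SD = √88.36 ≈ 9.4000
SEM = 9.4000·√(1 − 0.6800) ≈ 5.3174
Half-width = 1.96·5.3174 ≈ 10.4222
CI = 27 ± 10.4222 → [16.5778, 37.4222]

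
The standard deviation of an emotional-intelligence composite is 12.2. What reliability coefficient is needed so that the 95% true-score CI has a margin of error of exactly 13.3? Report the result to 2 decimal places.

SEM needed = half-width / z = 13.3/1.96 ≃ 6.786
Required reliability = 1 − (SEM/SD)² = 1 − 0.309 ≃ 0.691

0.69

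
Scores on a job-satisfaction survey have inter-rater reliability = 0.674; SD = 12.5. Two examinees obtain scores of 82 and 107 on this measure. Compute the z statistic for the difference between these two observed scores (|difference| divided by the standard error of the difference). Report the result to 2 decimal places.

2.48

SEM = 12.500 × √(1 − 0.674) = 12.500 × √0.326 ≃ 12.500 × 0.571 ≃ 7.137
Standard error of the difference = 7.137·√2 ≃ 10.093
z = |82 − 107| / 10.093 = 25 / 10.093 ≃ 2.477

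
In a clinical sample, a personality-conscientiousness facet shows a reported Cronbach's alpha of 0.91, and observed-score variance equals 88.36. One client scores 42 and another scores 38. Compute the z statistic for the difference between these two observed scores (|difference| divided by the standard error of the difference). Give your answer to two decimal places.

SD = √88.36 ≈ 9.400
SEM = 9.400 * √(1 − 0.910) = 9.400 * √0.090 ≈ 9.400 * 0.300 ≈ 2.820
SE_diff = SEM * √2 ≈ 2.820 * 1.414 ≈ 3.988
z = 4 / 3.988 ≈ 1.003

1.00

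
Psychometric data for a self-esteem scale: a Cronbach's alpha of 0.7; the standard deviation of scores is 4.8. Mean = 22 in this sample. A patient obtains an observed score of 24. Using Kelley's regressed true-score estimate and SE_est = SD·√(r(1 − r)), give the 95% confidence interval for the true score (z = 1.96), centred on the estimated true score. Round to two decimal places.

[19.09, 27.71]

Estimated true score = 0.700·24 + (1 − 0.700)·22 ≈ 23.400
SE_est = SD · √(r(1 − r)) = 4.800 · √0.210 ≈ 4.800 · 0.458 ≈ 2.200
CI = 23.400 ± 1.96 · 2.200 → [19.089, 27.711]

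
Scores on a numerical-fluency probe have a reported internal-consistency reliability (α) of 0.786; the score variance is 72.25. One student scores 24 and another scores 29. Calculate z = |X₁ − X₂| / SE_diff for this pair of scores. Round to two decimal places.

0.90

σ = 72.25^(1/2) = 8.5000
SEM = 8.5000*√(1 − 0.7860) ≈ 3.9321
Standard error of the difference = 3.9321·√2 ≈ 5.5608
z = |24 − 29| / 5.5608 = 5 / 5.5608 ≈ 0.8991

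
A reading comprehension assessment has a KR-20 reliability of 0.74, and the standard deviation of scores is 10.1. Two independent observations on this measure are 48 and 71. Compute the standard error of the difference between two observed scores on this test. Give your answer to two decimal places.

SEM = 10.1000 × √(1 − 0.7400) = 10.1000 × √0.2600 ≈ 10.1000 × 0.5099 ≈ 5.1500
Standard error of the difference = 5.1500·√2 ≈ 7.2832

7.28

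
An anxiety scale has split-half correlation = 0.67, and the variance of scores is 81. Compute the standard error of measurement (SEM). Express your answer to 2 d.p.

4.00

SD = √81 = 9.000
Full-length reliability (Spearman-Brown) = 2(0.67)/(1+0.67) ≈ 0.802
SEM = 9.000 · √(1 − 0.802) = 9.000 · √0.198 ≈ 9.000 · 0.445 ≈ 4.001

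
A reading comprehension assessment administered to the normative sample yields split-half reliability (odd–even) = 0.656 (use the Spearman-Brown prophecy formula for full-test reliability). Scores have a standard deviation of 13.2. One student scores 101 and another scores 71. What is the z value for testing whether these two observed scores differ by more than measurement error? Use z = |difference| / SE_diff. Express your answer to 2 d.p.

Spearman-Brown: r = 2(0.656) / (1 + 0.656) = 1.3120 / 1.6560 ≈ 0.7923
SEM = 13.2000×√(1 − 0.7923) ≈ 6.0162
SE_diff = SEM × √2 ≈ 6.0162 × 1.4142 ≈ 8.5082
z = 30 / 8.5082 ≈ 3.5260

3.53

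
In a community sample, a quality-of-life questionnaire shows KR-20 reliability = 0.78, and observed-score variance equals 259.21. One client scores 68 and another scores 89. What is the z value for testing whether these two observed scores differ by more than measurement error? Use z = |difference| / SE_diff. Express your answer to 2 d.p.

SD = √259.21 ≈ 16.100
SEM = 16.100 × √(1 − 0.780) = 16.100 × √0.220 ≈ 16.100 × 0.469 ≈ 7.552
Standard error of the difference = 7.552·√2 ≈ 10.680
z = |68 − 89| / 10.680 = 21 / 10.680 ≈ 1.966

1.97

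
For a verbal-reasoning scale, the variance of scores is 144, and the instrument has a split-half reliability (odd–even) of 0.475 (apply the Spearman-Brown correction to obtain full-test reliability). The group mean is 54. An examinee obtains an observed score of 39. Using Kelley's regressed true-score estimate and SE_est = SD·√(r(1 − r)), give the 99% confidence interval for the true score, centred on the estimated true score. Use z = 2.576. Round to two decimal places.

[29.54, 59.14]

SD = √144 ≃ 12.0000
Full-length reliability (Spearman-Brown) = 2(0.475)/(1+0.475) ≃ 0.6441
T̂ = 0.6441(39) + 0.3559(54) ≃ 44.3390
SE_est = SD · √(r(1 − r)) = 12.0000 · √0.2292 ≃ 12.0000 · 0.4788 ≃ 5.7455
CI = 44.3390 ± 2.576 · 5.7455 → [29.5385, 59.1395]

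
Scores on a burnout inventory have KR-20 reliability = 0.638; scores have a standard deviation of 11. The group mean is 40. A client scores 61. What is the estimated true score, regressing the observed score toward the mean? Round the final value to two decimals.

53.40

T̂ = 0.6380(61) + 0.3620(40) ≃ 53.3980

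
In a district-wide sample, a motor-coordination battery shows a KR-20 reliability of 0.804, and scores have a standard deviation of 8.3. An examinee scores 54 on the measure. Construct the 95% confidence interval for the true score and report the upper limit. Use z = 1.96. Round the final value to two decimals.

SEM = 8.3000 · √(1 − 0.8040) = 8.3000 · √0.1960 ≈ 8.3000 · 0.4427 ≈ 3.6746
Margin = 1.96 · 3.6746 ≈ 7.2022
Upper bound: 54 + 7.2022 = 61.2022

61.20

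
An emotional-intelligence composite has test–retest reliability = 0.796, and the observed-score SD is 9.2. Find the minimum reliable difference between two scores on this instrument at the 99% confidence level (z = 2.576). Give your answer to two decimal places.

15.14

SEM = 9.2000 · √(1 − 0.7960) = 9.2000 · √0.2040 ≈ 9.2000 · 0.4517 ≈ 4.1553
SE_diff = SEM · √2 ≈ 4.1553 · 1.4142 ≈ 5.8765
Minimum reliable difference = 2.576 · SE_diff ≈ 2.576 · 5.8765 ≈ 15.1378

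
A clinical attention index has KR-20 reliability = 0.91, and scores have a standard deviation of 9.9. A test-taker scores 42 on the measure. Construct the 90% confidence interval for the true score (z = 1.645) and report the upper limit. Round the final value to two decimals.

46.89

SEM = 9.9000 × √(1 − 0.9100) = 9.9000 × √0.0900 ≈ 9.9000 × 0.3000 ≈ 2.9700
1.645 × SEM ≈ 4.8856
Upper bound: 42 + 4.8856 = 46.8856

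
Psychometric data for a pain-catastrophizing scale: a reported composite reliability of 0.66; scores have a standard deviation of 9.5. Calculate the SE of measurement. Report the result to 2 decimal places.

The standard error of measurement is 9.500×√(1 − 0.660) ≈ 9.500×0.583 ≈ 5.539.

5.54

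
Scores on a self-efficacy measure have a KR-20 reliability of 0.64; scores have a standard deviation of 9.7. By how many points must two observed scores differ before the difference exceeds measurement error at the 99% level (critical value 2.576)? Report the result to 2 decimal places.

21.20

SEM = 9.700×√(1 − 0.640) ≈ 5.820
SE_diff = √2 × SEM ≈ 8.231
Minimum reliable difference = 2.576 × SE_diff ≈ 2.576 × 8.231 ≈ 21.202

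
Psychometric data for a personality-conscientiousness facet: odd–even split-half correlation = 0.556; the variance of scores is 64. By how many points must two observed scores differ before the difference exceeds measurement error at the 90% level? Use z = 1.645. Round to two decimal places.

SD = √64 = 8.000
Spearman-Brown: r = 2(0.556) / (1 + 0.556) = 1.112 / 1.556 ≈ 0.715
SEM = 8.000 × √(1 − 0.715) = 8.000 × √0.285 ≈ 8.000 × 0.534 ≈ 4.273
SE_diff = √2 × SEM ≈ 6.044
Minimum reliable difference = 1.645 × SE_diff ≈ 1.645 × 6.044 ≈ 9.942

9.94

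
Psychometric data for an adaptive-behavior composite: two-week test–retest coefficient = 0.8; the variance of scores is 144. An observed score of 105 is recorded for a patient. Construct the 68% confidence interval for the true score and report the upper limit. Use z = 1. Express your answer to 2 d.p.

SD = √144 ≃ 12.000
The standard error of measurement is 12.000*√(1 − 0.800) ≃ 12.000*0.447 ≃ 5.367.
Margin = 1 * 5.367 ≃ 5.367
Upper limit = 105 + 5.367 ≃ 110.367

110.37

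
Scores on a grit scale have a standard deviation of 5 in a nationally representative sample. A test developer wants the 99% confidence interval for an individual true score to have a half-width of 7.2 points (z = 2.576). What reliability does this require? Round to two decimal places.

Required SEM = 7.2 / 2.576 ≈ 2.7950
r = 1 − (2.7950/5)² ≈ 1 − 0.3125 ≈ 0.6875

0.69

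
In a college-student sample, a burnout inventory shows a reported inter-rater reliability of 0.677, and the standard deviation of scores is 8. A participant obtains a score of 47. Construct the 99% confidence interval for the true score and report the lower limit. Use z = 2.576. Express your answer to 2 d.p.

35.29

SEM = 8.0000 * √(1 − 0.6770) = 8.0000 * √0.3230 ≈ 8.0000 * 0.5683 ≈ 4.5466
Half-width = 2.576*4.5466 ≈ 11.7122
Lower limit = 47 − 11.7122 ≈ 35.2878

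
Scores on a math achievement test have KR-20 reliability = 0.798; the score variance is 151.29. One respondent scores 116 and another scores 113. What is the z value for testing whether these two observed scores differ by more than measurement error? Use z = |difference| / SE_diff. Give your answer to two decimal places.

0.38

σ = 151.29^(1/2) = 12.300
SEM = 12.300 × √(1 − 0.798) = 12.300 × √0.202 ≈ 12.300 × 0.449 ≈ 5.528
SE_diff = √2 × SEM ≈ 7.818
z = 3 / 7.818 ≈ 0.384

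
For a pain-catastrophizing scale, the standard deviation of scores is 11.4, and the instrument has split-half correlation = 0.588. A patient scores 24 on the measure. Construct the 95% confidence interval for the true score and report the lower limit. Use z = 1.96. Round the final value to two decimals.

r_full = 2·0.588 / (1 + 0.588) ≈ 0.74055
SEM = 11.40000 × √(1 − 0.74055) = 11.40000 × √0.25945 ≈ 11.40000 × 0.50936 ≈ 5.80668
Margin = 1.96 × 5.80668 ≈ 11.38110
Lower limit = 24 − 11.38110 ≈ 12.61890

12.62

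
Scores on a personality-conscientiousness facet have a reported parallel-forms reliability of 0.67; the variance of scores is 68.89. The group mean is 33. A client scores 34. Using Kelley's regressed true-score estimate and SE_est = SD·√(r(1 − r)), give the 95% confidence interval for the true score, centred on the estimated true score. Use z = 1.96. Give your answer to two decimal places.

σ = 68.89^(1/2) = 8.300
Estimated true score = 0.670·34 + (1 − 0.670)·33 ≃ 33.670
SE_est = SD · √(r(1 − r)) = 8.300 · √0.221 ≃ 8.300 · 0.470 ≃ 3.903
95% CI: 33.670 ± 7.649 ≃ (26.021, 41.319)

[26.02, 41.32]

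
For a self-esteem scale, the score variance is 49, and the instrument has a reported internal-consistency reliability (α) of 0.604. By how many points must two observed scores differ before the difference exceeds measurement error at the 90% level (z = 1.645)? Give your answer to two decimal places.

SD = √49 ≃ 7.000
The standard error of measurement is 7.000·√(1 − 0.604) ≃ 7.000·0.629 ≃ 4.405.
Standard error of the difference = 4.405·√2 ≃ 6.230
Minimum reliable difference = 1.645 · SE_diff ≃ 1.645 · 6.230 ≃ 10.248

10.25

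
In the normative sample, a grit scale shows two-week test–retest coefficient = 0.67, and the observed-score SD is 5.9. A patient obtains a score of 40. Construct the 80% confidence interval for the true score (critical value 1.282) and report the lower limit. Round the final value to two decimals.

SEM = 5.90000 · √(1 − 0.67000) = 5.90000 · √0.33000 ≈ 5.90000 · 0.57446 ≈ 3.38929
1.282 · SEM ≈ 4.34507
Lower limit = 40 − 4.34507 ≈ 35.65493

35.65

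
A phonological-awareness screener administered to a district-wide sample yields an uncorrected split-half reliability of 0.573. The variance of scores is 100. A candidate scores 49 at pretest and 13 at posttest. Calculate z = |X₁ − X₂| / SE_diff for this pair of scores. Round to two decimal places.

σ = 100^(1/2) = 10.00000
r_full = 2·0.573 / (1 + 0.573) ≈ 0.72854
SEM = 10.00000×√(1 − 0.72854) ≈ 5.21014
SE_diff = √2 × SEM ≈ 7.36825
z = 36 / 7.36825 ≈ 4.88583

4.89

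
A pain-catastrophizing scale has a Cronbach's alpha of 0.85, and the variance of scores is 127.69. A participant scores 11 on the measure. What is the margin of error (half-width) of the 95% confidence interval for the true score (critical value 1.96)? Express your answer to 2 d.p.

8.58

σ = 127.69^(1/2) = 11.30000
The standard error of measurement is 11.30000·√(1 − 0.85000) ≈ 11.30000·0.38730 ≈ 4.37647.
Margin = 1.96 · 4.37647 ≈ 8.57788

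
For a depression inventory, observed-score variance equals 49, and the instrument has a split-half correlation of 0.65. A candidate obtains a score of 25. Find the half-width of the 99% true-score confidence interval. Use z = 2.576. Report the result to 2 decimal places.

σ = 49^(1/2) = 7.0000
Full-length reliability (Spearman-Brown) = 2(0.65)/(1+0.65) ≈ 0.7879
The standard error of measurement is 7.0000*√(1 − 0.7879) ≈ 7.0000*0.4606 ≈ 3.2240.
2.576 * SEM ≈ 8.3049

8.30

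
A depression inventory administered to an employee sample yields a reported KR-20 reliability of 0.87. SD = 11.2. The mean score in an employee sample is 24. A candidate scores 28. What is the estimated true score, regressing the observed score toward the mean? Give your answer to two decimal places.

Estimated true score = 0.870×28 + (1 − 0.870)×24 ≈ 27.480

27.48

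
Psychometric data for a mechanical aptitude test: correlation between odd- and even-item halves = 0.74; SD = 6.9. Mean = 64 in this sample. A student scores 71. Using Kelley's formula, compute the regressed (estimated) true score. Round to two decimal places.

Full-length reliability (Spearman-Brown) = 2(0.74)/(1+0.74) ≃ 0.85057
Estimated true score = 0.85057·71 + (1 − 0.85057)·64 ≃ 69.95402

69.95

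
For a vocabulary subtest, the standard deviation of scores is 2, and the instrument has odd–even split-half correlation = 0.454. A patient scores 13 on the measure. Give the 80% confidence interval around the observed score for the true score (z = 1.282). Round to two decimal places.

Full-length reliability (Spearman-Brown) = 2(0.454)/(1+0.454) ≃ 0.6245
SEM = 2.0000 * √(1 − 0.6245) = 2.0000 * √0.3755 ≃ 2.0000 * 0.6128 ≃ 1.2256
Half-width = 1.282*1.2256 ≃ 1.5712
Interval: (11.4288, 14.5712)

[11.43, 14.57]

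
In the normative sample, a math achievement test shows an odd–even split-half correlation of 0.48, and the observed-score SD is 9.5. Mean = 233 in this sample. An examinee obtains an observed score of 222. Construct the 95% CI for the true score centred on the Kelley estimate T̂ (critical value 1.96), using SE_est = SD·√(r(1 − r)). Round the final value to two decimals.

Spearman-Brown: r = 2(0.48) / (1 + 0.48) = 0.96000 / 1.48000 ≈ 0.64865
T̂ = r·X + (1 − r)·M = 0.64865×222 + 0.35135×233 ≈ 144.00000 + 81.86486 ≈ 225.86486
SE_est = SD × √(r(1 − r)) = 9.50000 × √0.22790 ≈ 9.50000 × 0.47739 ≈ 4.53523
CI = 225.86486 ± 1.96 × 4.53523 → [216.97582, 234.75391]

[216.98, 234.75]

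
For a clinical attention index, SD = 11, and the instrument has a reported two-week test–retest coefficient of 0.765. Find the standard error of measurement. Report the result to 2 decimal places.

The standard error of measurement is 11.0000×√(1 − 0.7650) ≈ 11.0000×0.4848 ≈ 5.3324.

5.33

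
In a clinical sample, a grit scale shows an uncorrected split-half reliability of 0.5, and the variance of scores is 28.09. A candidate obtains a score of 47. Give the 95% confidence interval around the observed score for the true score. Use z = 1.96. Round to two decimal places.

[41.00, 53.00]

SD = √28.09 = 5.3000
Spearman-Brown: r = 2(0.5) / (1 + 0.5) = 1.0000 / 1.5000 ≃ 0.6667
SEM = 5.3000 * √(1 − 0.6667) = 5.3000 * √0.3333 ≃ 5.3000 * 0.5774 ≃ 3.0600
1.96 * SEM ≃ 5.9975
Interval: (41.0025, 52.9975)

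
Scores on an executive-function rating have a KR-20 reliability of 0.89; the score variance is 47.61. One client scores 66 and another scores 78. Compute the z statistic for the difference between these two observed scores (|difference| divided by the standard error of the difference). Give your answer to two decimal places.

SD = √47.61 = 6.9000
The standard error of measurement is 6.9000·√(1 − 0.8900) ≈ 6.9000·0.3317 ≈ 2.2885.
Standard error of the difference = 2.2885·√2 ≈ 3.2364
z = |66 − 78| / 3.2364 = 12 / 3.2364 ≈ 3.7078

3.71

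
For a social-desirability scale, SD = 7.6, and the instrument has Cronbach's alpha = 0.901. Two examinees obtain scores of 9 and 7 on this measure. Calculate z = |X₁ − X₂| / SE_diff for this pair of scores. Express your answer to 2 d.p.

0.59

SEM = 7.6000×√(1 − 0.9010) ≈ 2.3913
SE_diff = SEM × √2 ≈ 2.3913 × 1.4142 ≈ 3.3818
z = 2 / 3.3818 ≈ 0.5914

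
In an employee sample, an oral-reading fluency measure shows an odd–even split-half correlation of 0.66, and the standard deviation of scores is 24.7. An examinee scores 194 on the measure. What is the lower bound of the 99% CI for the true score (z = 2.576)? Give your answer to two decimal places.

Full-length reliability (Spearman-Brown) = 2(0.66)/(1+0.66) ≈ 0.7952
SEM = 24.7000 · √(1 − 0.7952) = 24.7000 · √0.2048 ≈ 24.7000 · 0.4526 ≈ 11.1785
2.576 · SEM ≈ 28.7957
Lower limit = 194 − 28.7957 ≈ 165.2043

165.20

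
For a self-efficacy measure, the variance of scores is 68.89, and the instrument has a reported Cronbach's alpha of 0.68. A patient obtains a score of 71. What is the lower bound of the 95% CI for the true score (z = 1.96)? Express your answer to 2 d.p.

SD = √68.89 = 8.300
SEM = 8.300·√(1 − 0.680) ≈ 4.695
Half-width = 1.96·4.695 ≈ 9.203
Lower limit = 71 − 9.203 ≈ 61.797

61.80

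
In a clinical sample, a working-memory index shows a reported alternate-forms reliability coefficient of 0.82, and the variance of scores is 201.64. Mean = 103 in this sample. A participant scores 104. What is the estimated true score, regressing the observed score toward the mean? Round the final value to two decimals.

Estimated true score = 0.8200*104 + (1 − 0.8200)*103 ≈ 103.8200

103.82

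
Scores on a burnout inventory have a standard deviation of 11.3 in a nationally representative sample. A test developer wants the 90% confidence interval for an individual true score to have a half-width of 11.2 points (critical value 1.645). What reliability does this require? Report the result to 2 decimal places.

SEM needed = half-width / z = 11.2/1.645 ≈ 6.8085
r = 1 − (6.8085/11.3)² ≈ 1 − 0.3630 ≈ 0.6370

0.64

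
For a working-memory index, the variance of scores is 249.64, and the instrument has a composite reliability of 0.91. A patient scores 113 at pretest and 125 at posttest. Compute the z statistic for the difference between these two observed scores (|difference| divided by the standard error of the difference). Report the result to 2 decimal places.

1.79

SD = √249.64 ≈ 15.800
SEM = 15.800 * √(1 − 0.910) = 15.800 * √0.090 ≈ 15.800 * 0.300 ≈ 4.740
SE_diff = √2 * SEM ≈ 6.703
z = 12 / 6.703 ≈ 1.790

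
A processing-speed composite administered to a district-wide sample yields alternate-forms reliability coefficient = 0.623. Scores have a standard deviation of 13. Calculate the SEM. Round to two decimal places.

7.98

SEM = 13.0000 × √(1 − 0.6230) = 13.0000 × √0.3770 ≈ 13.0000 × 0.6140 ≈ 7.9820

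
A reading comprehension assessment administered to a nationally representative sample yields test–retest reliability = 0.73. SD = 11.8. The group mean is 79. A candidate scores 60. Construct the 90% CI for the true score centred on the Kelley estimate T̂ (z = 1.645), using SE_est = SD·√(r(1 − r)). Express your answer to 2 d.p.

[56.51, 73.75]

Estimated true score = 0.730×60 + (1 − 0.730)×79 ≈ 65.130
SE_est = SD × √(r(1 − r)) = 11.800 × √0.197 ≈ 11.800 × 0.444 ≈ 5.239
90% CI: 65.130 ± 8.618 ≈ (56.512, 73.748)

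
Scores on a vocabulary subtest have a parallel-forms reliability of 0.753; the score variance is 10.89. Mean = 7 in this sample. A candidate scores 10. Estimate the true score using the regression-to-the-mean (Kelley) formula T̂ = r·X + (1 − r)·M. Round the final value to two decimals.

9.26

T̂ = r·X + (1 − r)·M = 0.753·10 + 0.247·7 = 7.530 + 1.729 ≃ 9.259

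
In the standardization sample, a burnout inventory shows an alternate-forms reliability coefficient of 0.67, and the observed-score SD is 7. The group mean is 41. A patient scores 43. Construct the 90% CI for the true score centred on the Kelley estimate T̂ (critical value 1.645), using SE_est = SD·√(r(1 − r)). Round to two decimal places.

T̂ = 0.670(43) + 0.330(41) ≈ 42.340
SE_est = SD · √(r(1 − r)) = 7.000 · √0.221 ≈ 7.000 · 0.470 ≈ 3.291
CI = 42.340 ± 1.645 · 3.291 → [36.926, 47.754]

[36.93, 47.75]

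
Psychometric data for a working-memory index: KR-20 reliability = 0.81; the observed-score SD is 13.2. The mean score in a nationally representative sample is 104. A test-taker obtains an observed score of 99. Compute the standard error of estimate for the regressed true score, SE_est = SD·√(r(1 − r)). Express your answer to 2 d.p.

5.18

SE_est = SD · √(r(1 − r)) = 13.2000 · √0.1539 ≈ 13.2000 · 0.3923 ≈ 5.1784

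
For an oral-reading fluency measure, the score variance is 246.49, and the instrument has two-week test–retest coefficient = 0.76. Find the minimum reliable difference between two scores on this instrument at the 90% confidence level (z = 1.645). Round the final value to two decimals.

17.89

SD = √246.49 = 15.7000
SEM = 15.7000 × √(1 − 0.7600) = 15.7000 × √0.2400 ≃ 15.7000 × 0.4899 ≃ 7.6914
Standard error of the difference = 7.6914·√2 ≃ 10.8773
Minimum reliable difference = 1.645 × SE_diff ≃ 1.645 × 10.8773 ≃ 17.8931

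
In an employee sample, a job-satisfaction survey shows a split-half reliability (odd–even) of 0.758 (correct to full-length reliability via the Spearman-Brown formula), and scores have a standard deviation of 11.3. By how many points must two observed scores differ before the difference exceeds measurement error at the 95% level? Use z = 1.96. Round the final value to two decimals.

Full-length reliability (Spearman-Brown) = 2(0.758)/(1+0.758) ≈ 0.862
SEM = 11.300*√(1 − 0.862) ≈ 4.193
SE_diff = √2 * SEM ≈ 5.929
Minimum reliable difference = 1.96 * SE_diff ≈ 1.96 * 5.929 ≈ 11.621

11.62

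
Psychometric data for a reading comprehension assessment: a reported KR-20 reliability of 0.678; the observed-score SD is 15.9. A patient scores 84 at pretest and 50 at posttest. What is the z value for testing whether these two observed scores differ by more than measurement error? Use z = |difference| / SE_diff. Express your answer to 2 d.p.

2.66

SEM = 15.9000*√(1 − 0.6780) ≈ 9.0225
Standard error of the difference = 9.0225·√2 ≈ 12.7597
z = |84 − 50| / 12.7597 = 34 / 12.7597 ≈ 2.6646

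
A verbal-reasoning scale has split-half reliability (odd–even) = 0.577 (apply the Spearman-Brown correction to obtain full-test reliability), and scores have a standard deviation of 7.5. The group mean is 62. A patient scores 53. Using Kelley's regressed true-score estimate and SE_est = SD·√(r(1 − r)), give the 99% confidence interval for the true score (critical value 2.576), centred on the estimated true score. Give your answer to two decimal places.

[46.85, 63.97]

r_full = 2·0.577 / (1 + 0.577) ≃ 0.7318
T̂ = r·X + (1 − r)·M = 0.7318×53 + 0.2682×62 ≃ 38.7838 + 16.6303 ≃ 55.4141
SE_est = 7.5000·√[r(1 − r)] ≃ 3.3228
CI = 55.4141 ± 2.576 × 3.3228 → [46.8546, 63.9736]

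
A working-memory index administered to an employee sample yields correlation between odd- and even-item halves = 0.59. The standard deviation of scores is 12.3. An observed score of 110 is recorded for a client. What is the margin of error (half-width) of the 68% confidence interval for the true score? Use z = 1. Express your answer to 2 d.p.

r_full = 2·0.59 / (1 + 0.59) ≃ 0.74214
The standard error of measurement is 12.30000*√(1 − 0.74214) ≃ 12.30000*0.50780 ≃ 6.24595.
1 * SEM ≃ 6.24595

6.25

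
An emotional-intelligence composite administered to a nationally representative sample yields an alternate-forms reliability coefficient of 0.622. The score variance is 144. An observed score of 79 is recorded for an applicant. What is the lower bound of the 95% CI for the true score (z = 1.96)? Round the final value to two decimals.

64.54

SD = √144 ≈ 12.000
SEM = 12.000×√(1 − 0.622) ≈ 7.378
1.96 × SEM ≈ 14.460
Lower bound: 79 − 14.460 = 64.540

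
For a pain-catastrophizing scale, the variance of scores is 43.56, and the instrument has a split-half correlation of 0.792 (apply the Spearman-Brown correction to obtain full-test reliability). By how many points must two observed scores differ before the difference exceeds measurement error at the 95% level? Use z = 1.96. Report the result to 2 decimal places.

6.23

SD = √43.56 ≈ 6.60000
Full-length reliability (Spearman-Brown) = 2(0.792)/(1+0.792) ≈ 0.88393
SEM = 6.60000*√(1 − 0.88393) ≈ 2.24857
Standard error of the difference = 2.24857·√2 ≈ 3.17996
Minimum reliable difference = 1.96 * SE_diff ≈ 1.96 * 3.17996 ≈ 6.23272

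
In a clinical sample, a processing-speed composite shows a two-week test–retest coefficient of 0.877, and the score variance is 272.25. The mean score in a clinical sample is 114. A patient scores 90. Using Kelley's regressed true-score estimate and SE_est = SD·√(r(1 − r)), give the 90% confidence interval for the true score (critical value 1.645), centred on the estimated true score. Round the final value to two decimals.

[84.04, 101.87]

SD = √272.25 = 16.5000
Estimated true score = 0.8770×90 + (1 − 0.8770)×114 ≃ 92.9520
SE_est = 16.5000·√[r(1 − r)] ≃ 5.4192
CI = 92.9520 ± 1.645 × 5.4192 → [84.0374, 101.8666]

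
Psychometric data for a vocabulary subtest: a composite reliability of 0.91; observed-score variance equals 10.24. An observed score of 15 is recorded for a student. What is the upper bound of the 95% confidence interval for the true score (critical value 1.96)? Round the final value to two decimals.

16.88

SD = √10.24 ≈ 3.200
SEM = 3.200*√(1 − 0.910) ≈ 0.960
1.96 * SEM ≈ 1.882
Upper bound: 15 + 1.882 = 16.882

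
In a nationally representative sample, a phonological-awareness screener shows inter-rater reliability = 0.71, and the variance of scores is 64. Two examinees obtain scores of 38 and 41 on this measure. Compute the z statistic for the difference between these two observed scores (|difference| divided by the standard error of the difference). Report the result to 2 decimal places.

0.49

SD = √64 ≈ 8.000
SEM = 8.000×√(1 − 0.710) ≈ 4.308
SE_diff = √2 × SEM ≈ 6.093
z = |38 − 41| / 6.093 = 3 / 6.093 ≈ 0.492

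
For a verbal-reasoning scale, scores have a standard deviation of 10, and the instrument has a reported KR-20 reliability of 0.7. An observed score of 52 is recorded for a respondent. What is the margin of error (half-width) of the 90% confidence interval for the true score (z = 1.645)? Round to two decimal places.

The standard error of measurement is 10.0000·√(1 − 0.7000) ≈ 10.0000·0.5477 ≈ 5.4772.
1.645 · SEM ≈ 9.0100

9.01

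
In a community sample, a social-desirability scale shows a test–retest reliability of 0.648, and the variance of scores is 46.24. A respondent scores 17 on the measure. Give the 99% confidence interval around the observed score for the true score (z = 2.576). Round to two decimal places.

[6.61, 27.39]

SD = √46.24 = 6.800
The standard error of measurement is 6.800*√(1 − 0.648) ≃ 6.800*0.593 ≃ 4.034.
Margin = 2.576 * 4.034 ≃ 10.393
CI = 17 ± 10.393 → [6.607, 27.393]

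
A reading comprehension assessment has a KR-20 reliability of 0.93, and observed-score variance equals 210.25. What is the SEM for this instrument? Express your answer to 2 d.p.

3.84

SD = √210.25 ≈ 14.5000
SEM = 14.5000×√(1 − 0.9300) ≈ 3.8363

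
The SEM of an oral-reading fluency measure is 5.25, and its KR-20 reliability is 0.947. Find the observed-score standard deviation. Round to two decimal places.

SD = SEM / √(1 − r) = 5.25 / √0.0530 ≃ 5.25 / 0.2302 ≃ 22.8045

22.80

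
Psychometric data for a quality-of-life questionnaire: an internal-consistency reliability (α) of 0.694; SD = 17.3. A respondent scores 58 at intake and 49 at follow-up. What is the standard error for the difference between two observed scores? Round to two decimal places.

13.53

SEM = 17.300 · √(1 − 0.694) = 17.300 · √0.306 ≈ 17.300 · 0.553 ≈ 9.570
SE_diff = SEM · √2 ≈ 9.570 · 1.414 ≈ 13.534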